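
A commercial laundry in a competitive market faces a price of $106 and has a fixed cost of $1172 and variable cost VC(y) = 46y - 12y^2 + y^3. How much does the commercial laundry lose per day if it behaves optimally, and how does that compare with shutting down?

Profit = -$372 at y = 10

AVC = 46 - 12y + y^2 has its minimum $10 at y = 6; price $106 clears that bar, so the firm operates.
MC = 46 - 24y + 3y^2. Setting P = MC and taking the root on the rising branch gives y* = 10.
TR = 106·10 = 1060. TC = 1172 + 260 = 1432. Profit = 1060 − 1432 = -$372.
Shutting down would mean losing the fixed cost of $1172, so operating at a loss of $372 is better by $800.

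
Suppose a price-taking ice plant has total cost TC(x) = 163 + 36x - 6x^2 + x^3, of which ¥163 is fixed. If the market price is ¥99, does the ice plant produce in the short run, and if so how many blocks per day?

Produce at x = 7

Variable cost is VC = 36x - 6x^2 + x^3, so AVC = VC/x = 36 - 6x + x^2 and MC = dTC/dx = 36 - 12x + 3x^2.
The AVC parabola has its vertex at x = 6/2 = 3, where AVC = 36 - 6·3 + 3^2 = ¥27.
Since P = ¥99 ≥ min AVC = ¥27, price covers variable cost and the firm should produce.
P = MC gives -63 - 12x + 3x^2 = 0, with roots -3 and 7. Take the larger (rising MC): x* = 7.
Check: AVC at x = 7 is ¥43 ≤ P, so revenue covers variable cost.
Profit = P·x − TC = 99·7 − 464 = ¥229.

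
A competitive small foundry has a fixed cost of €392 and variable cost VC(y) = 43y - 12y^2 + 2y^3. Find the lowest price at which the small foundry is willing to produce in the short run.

€25 per unit

Short-run supply begins at min AVC. From VC = 43y - 12y^2 + 2y^3, AVC = 43 - 12y + 2y^2.
dAVC/dy = -12 + 4y = 0 gives y = 3. min AVC = 43 - 12·3 + 2·3^2 = 25.
So the shutdown price is €25.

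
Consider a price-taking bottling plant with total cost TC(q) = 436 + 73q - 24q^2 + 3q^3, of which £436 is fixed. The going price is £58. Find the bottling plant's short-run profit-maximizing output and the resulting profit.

AVC = 73 - 24q + 3q^2 has its minimum £25 at q = 4; price £58 clears that bar, so the firm operates.
MC = 73 - 48q + 9q^2. Setting P = MC and taking the root on the rising branch gives q* = 5.
TR = 58·5 = 290. TC = 436 + 140 = 576. Profit = 290 − 576 = -£286.
Shutting down would mean losing the fixed cost of £436, so operating at a loss of £286 is better by £150.

Profit = -£286 at q = 5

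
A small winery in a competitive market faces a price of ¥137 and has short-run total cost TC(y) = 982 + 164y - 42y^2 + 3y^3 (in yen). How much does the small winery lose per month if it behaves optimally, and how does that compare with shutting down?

AVC = 164 - 42y + 3y^2 has its minimum ¥17 at y = 7; price ¥137 clears that bar, so the firm operates.
With MC = 164 - 84y + 9y^2, P = MC on the upward-sloping part at y* = 9.
TR = 137·9 = 1233. TC = 982 + 261 = 1243. Profit = 1233 − 1243 = -¥10.
By producing, the firm covers all variable cost plus ¥972 of fixed cost; shutting down would lose the full ¥982.

Profit = -¥10 at y = 9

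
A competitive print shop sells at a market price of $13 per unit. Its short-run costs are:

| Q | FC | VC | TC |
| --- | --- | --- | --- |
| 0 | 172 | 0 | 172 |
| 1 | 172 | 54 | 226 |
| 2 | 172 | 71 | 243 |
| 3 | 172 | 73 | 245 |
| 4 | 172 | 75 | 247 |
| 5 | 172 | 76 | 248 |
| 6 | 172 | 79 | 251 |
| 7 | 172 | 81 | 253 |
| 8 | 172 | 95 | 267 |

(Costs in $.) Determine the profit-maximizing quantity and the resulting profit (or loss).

Q = 7; profit = -$162

Compute π = P·Q − TC at each output: Q=0: -172; Q=1: -213; Q=2: -217; Q=3: -206; Q=4: -195; Q=5: -183; Q=6: -173; Q=7: -162; Q=8: -163.
Profit is maximized at Q = 7. AVC there is 81/7 = $11.57 ≤ P, so producing beats shutting down (which would give -$172).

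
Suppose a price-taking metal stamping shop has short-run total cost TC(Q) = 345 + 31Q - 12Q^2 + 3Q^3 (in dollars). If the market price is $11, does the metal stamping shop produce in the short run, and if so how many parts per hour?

Shut down

Variable cost is VC = 31Q - 12Q^2 + 3Q^3, so AVC = VC/Q = 31 - 12Q + 3Q^2 and MC = dTC/dQ = 31 - 24Q + 9Q^2.
AVC hits its minimum where MC = AVC, at Q = 2, giving min AVC = 31 - 12·2 + 3·2^2 = $19.
Since P = $11 < min AVC = $19, price fails to cover variable cost at any output.
The firm minimizes its loss by shutting down and losing only its fixed cost of $345.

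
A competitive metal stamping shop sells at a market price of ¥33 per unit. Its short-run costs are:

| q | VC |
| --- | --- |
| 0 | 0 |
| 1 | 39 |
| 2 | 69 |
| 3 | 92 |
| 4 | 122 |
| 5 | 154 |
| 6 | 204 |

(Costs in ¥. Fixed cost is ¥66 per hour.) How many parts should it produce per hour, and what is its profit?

Compute π = P·q − TC at each output: q=0: -66; q=1: -72; q=2: -69; q=3: -59; q=4: -56; q=5: -55; q=6: -72.
Profit is maximized at q = 5. AVC there is 154/5 = ¥30.80 ≤ P, so producing beats shutting down (which would give -¥66).

q = 5; profit = -¥55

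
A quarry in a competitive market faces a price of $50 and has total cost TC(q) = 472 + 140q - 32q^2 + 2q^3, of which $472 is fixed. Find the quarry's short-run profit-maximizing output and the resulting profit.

AVC = 140 - 32q + 2q^2; min AVC = $12 at q = 8. Since P = $50 ≥ min AVC, the firm produces.
MC = 140 - 64q + 6q^2. Setting P = MC and taking the root on the rising branch gives q* = 9.
TR = 50·9 = 450. TC = 472 + 126 = 598. Profit = 450 − 598 = -$148.
By producing, the firm covers all variable cost plus $324 of fixed cost; shutting down would lose the full $472.

Profit = -$148 at q = 9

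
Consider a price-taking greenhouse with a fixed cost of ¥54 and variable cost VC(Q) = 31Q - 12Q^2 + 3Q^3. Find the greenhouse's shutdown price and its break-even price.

Shutdown price = ¥19; break-even price = ¥40

AVC = 31 - 12Q + 3Q^2; minimized at Q = 2, giving min AVC = ¥19. That is the shutdown price.
ATC = 54/Q + 31 - 12Q + 3Q^2. Setting dATC/dQ = −54/Q^2 − 12 + 6Q = 0 gives Q = 3 (since 6·3^3 − 12·3^2 = 54).
min ATC = 54/3 + 31 − 12·3 + 3·3^2 = ¥40. That is the break-even price.
For ¥19 ≤ P < ¥40 the firm produces at a loss; below ¥19 it shuts down.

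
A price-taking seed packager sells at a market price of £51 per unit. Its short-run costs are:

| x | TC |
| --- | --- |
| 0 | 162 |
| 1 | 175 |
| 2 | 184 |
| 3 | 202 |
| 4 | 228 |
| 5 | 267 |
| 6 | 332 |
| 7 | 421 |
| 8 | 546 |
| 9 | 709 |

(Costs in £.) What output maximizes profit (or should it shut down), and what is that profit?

x = 5; profit = -£12

Tabulate TR − TC: x=0: -162; x=1: -124; x=2: -82; x=3: -49; x=4: -24; x=5: -12; x=6: -26; x=7: -64; x=8: -138; x=9: -250.
Profit is maximized at x = 5. AVC there is 105/5 = £21 ≤ P, so producing beats shutting down (which would give -£162).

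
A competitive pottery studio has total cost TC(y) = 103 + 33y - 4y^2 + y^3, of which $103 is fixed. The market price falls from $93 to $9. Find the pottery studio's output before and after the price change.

MC = 33 - 8y + 3y^2; the shutdown threshold is min AVC = $29 (at y = 2).
With P = $93 above the shutdown price, P = MC gives y = 6.
At P = $9 < min AVC = $29, price no longer covers variable cost at any output, so the firm shuts down: y = 0.

Output falls from 6 to 0 (the firm shuts down)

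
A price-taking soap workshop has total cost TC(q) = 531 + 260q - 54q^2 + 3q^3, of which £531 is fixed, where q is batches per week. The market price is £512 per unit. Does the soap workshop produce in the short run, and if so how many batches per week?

Variable cost is VC = 260q - 54q^2 + 3q^3, so AVC = VC/q = 260 - 54q + 3q^2 and MC = dTC/dq = 260 - 108q + 9q^2.
The AVC parabola has its vertex at q = 54/6 = 9, where AVC = 260 - 54·9 + 3·9^2 = £17.
P = £512 exceeds min AVC = £17, so the firm stays open.
Set P = MC: 512 = 260 - 108q + 9q^2 → -252 - 108q + 9q^2 = 0. The roots are q = -2 and q = 14; the profit-maximizing output is on the rising part of MC, so q* = 14.
Check: AVC at q = 14 is £92 ≤ P, so revenue covers variable cost.
Profit = P·q − TC = 512·14 − 1819 = £5349.

Produce at q = 14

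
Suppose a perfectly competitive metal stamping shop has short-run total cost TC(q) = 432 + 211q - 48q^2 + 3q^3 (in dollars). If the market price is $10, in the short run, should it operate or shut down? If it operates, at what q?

Strip out fixed cost: VC = 211q - 48q^2 + 3q^3. Then AVC = 211 - 48q + 3q^2 and MC = 211 - 96q + 9q^2.
The AVC parabola has its vertex at q = 48/6 = 8, where AVC = 211 - 48·8 + 3·8^2 = $19.
With P < min AVC ($10 < $19), every unit sold adds to the loss.
The firm minimizes its loss by shutting down and losing only its fixed cost of $432.

Shut down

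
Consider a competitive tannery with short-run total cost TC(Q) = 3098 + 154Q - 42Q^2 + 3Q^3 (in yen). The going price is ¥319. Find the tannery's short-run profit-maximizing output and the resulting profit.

Profit = -¥194 at Q = 11

AVC = 154 - 42Q + 3Q^2 has its minimum ¥7 at Q = 7; price ¥319 clears that bar, so the firm operates.
MC = 154 - 84Q + 9Q^2. Setting P = MC and taking the root on the rising branch gives Q* = 11.
TR = 319·11 = 3509. TC = 3098 + 605 = 3703. Profit = 3509 − 3703 = -¥194.
Shutting down would mean losing the fixed cost of ¥3098, so operating at a loss of ¥194 is better by ¥2904.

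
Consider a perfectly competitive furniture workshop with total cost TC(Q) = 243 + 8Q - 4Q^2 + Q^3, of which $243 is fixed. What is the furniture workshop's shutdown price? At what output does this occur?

$4 per unit, at Q = 2

The shutdown price is the minimum of AVC. VC = 8Q - 4Q^2 + Q^3, so AVC = 8 - 4Q + Q^2.
At the minimum of AVC, MC = AVC. MC = 8 - 8Q + 3Q^2; setting MC = AVC gives 2Q^2 - 4Q = 0, so Q = 2. min AVC = 4.
So the shutdown price is $4.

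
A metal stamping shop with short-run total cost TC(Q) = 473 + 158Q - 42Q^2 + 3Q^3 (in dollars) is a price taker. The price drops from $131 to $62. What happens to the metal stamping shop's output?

Output falls from 9 to 8

AVC = 158 - 42Q + 3Q^2, minimized at Q = 7 where min AVC = $11. MC = 158 - 84Q + 9Q^2.
With P = $131 above the shutdown price, P = MC gives Q = 9.
At P = $62 ≥ min AVC, set P = MC: Q = 8. The firm stays open but cuts output.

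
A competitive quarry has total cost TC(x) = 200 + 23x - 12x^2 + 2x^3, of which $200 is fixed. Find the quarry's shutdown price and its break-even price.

Shutdown price = min AVC. AVC = 23 - 12x + 2x^2, with vertex at x = 3 and minimum $5.
ATC = 200/x + 23 - 12x + 2x^2. Setting dATC/dx = −200/x^2 − 12 + 4x = 0 gives x = 5 (since 4·5^3 − 12·5^2 = 200).
min ATC = 200/5 + 23 − 12·5 + 2·5^2 = $53. That is the break-even price.
For $5 ≤ P < $53 the firm produces at a loss; below $5 it shuts down.

Shutdown price = $5; break-even price = $53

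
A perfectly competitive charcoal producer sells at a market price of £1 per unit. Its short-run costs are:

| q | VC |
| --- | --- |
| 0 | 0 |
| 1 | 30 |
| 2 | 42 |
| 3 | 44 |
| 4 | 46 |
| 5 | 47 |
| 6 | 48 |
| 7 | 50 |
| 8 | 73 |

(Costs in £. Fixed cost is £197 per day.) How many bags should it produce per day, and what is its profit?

q = 0 (shut down); profit = -£197

Profit at each row (π = 1q − TC): q=0: -197; q=1: -226; q=2: -237; q=3: -238; q=4: -239; q=5: -239; q=6: -239; q=7: -240; q=8: -262.
Profit is highest at q = 0. Equivalently, the lowest AVC in the table is 50/7 ≈ £7.14 at q = 7, and P = £1 falls below it — price never covers variable cost, so the firm shuts down and loses only its fixed cost.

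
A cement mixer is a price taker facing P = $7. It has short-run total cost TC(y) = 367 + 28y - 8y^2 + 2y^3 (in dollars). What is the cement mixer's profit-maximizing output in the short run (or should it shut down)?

Shut down

From TC, MC = TC'(y) = 28 - 16y + 6y^2 and AVC = VC/y = 28 - 8y + 2y^2.
AVC hits its minimum where MC = AVC, at y = 2, giving min AVC = 28 - 8·2 + 2·2^2 = $20.
P = $7 lies below min AVC = $20; no output level covers variable cost.
Shutting down limits the loss to fixed cost, $367.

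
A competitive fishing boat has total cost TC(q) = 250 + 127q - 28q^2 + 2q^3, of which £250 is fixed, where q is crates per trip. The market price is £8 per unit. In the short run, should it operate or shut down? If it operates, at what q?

Shut down

Variable cost is VC = 127q - 28q^2 + 2q^3, so AVC = VC/q = 127 - 28q + 2q^2 and MC = dTC/dq = 127 - 56q + 6q^2.
AVC is minimized where dAVC/dq = -28 + 4q = 0, at q = 7; min AVC = 127 - 28·7 + 2·7^2 = £29.
P = £8 lies below min AVC = £29; no output level covers variable cost.
The firm minimizes its loss by shutting down and losing only its fixed cost of £250.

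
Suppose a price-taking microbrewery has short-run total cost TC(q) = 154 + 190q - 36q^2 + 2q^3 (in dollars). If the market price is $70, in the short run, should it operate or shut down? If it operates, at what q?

Variable cost is VC = 190q - 36q^2 + 2q^3, so AVC = VC/q = 190 - 36q + 2q^2 and MC = dTC/dq = 190 - 72q + 6q^2.
The AVC parabola has its vertex at q = 36/4 = 9, where AVC = 190 - 36·9 + 2·9^2 = $28.
Since P = $70 ≥ min AVC = $28, price covers variable cost and the firm should produce.
P = MC gives 120 - 72q + 6q^2 = 0, with roots 2 and 10. Take the larger (rising MC): q* = 10.
Check: AVC at q = 10 is $30 ≤ P, so revenue covers variable cost.
Profit = P·q − TC = 70·10 − 454 = $246.

Produce at q = 10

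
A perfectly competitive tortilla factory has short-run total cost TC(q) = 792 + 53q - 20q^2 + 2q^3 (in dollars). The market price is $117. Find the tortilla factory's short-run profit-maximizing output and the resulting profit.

Profit = -$24 at q = 8

AVC = 53 - 20q + 2q^2; min AVC = $3 at q = 5. Since P = $117 ≥ min AVC, the firm produces.
With MC = 53 - 40q + 6q^2, P = MC on the upward-sloping part at q* = 8.
TR = 117·8 = 936. TC = 792 + 168 = 960. Profit = 936 − 960 = -$24.
That loss of $24 beats the $792 the firm would lose by shutting down; producing recovers $768 of fixed cost.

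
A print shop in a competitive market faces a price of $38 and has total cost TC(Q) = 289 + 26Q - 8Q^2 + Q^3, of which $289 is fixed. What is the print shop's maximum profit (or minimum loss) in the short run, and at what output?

AVC = 26 - 8Q + Q^2; min AVC = $10 at Q = 4. Since P = $38 ≥ min AVC, the firm produces.
MC = 26 - 16Q + 3Q^2. Setting P = MC and taking the root on the rising branch gives Q* = 6.
TR = 38·6 = 228. TC = 289 + 84 = 373. Profit = 228 − 373 = -$145.
By producing, the firm covers all variable cost plus $144 of fixed cost; shutting down would lose the full $289.

Profit = -$145 at Q = 6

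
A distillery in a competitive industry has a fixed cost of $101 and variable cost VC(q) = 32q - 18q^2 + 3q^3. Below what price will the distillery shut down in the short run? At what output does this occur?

$5 per unit, at q = 3

Short-run supply begins at min AVC. From VC = 32q - 18q^2 + 3q^3, AVC = 32 - 18q + 3q^2.
dAVC/dq = -18 + 6q = 0 gives q = 3. min AVC = 32 - 18·3 + 3·3^2 = 5.
For P < $5 the firm produces nothing.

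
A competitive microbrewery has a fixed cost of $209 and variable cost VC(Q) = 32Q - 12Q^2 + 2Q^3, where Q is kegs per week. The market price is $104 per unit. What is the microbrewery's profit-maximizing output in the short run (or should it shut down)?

From TC, MC = TC'(Q) = 32 - 24Q + 6Q^2 and AVC = VC/Q = 32 - 12Q + 2Q^2.
AVC is minimized where dAVC/dQ = -12 + 4Q = 0, at Q = 3; min AVC = 32 - 12·3 + 2·3^2 = $14.
Since P = $104 ≥ min AVC = $14, price covers variable cost and the firm should produce.
P = MC gives -72 - 24Q + 6Q^2 = 0, with roots -2 and 6. Take the larger (rising MC): Q* = 6.
Check: AVC at Q = 6 is $32 ≤ P, so revenue covers variable cost.
Profit = P·Q − TC = 104·6 − 401 = $223.

Produce at Q = 6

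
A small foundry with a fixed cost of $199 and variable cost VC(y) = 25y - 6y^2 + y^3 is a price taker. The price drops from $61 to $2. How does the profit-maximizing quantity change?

MC = 25 - 12y + 3y^2; the shutdown threshold is min AVC = $16 (at y = 3).
At P = $61 ≥ min AVC, set P = MC on the rising branch: y = 6.
At P = $2 < min AVC = $16, price no longer covers variable cost at any output, so the firm shuts down: y = 0.

Output falls from 6 to 0 (the firm shuts down)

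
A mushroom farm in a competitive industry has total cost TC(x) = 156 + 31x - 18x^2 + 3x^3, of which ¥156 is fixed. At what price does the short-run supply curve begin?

¥4 per unit

Short-run supply begins at min AVC. From VC = 31x - 18x^2 + 3x^3, AVC = 31 - 18x + 3x^2.
dAVC/dx = -18 + 6x = 0 gives x = 3. min AVC = 31 - 18·3 + 3·3^2 = 4.
The firm shuts down for any P below ¥4.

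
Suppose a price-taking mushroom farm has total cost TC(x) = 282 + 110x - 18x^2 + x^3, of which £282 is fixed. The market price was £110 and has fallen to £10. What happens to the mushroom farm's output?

Output falls from 12 to 0 (the firm shuts down)

MC = 110 - 36x + 3x^2; the shutdown threshold is min AVC = £29 (at x = 9).
With P = £110 above the shutdown price, P = MC gives x = 12.
At P = £10 < min AVC = £29, price no longer covers variable cost at any output, so the firm shuts down: x = 0.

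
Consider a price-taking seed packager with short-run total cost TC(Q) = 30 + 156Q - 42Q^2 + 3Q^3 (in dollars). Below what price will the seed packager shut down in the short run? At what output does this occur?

$9 per unit, at Q = 7

The shutdown price is the minimum of AVC. VC = 156Q - 42Q^2 + 3Q^3, so AVC = 156 - 42Q + 3Q^2.
At the minimum of AVC, MC = AVC. MC = 156 - 84Q + 9Q^2; setting MC = AVC gives 6Q^2 - 42Q = 0, so Q = 7. min AVC = 9.
For P < $9 the firm produces nothing.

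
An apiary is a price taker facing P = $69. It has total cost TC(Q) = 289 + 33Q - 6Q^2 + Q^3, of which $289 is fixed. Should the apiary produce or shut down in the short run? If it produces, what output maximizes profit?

Variable cost is VC = 33Q - 6Q^2 + Q^3, so AVC = VC/Q = 33 - 6Q + Q^2 and MC = dTC/dQ = 33 - 12Q + 3Q^2.
AVC hits its minimum where MC = AVC, at Q = 3, giving min AVC = 33 - 6·3 + 3^2 = $24.
Since P = $69 ≥ min AVC = $24, price covers variable cost and the firm should produce.
Solving P = MC: -36 - 12Q + 3Q^2 = 0 ⇒ Q = -2 or 6. On the upward-sloping branch, Q* = 6.
Check: AVC at Q = 6 is $33 ≤ P, so revenue covers variable cost.
Profit = P·Q − TC = 69·6 − 487 = -$73, a loss, but smaller than the $289 fixed cost the firm would lose by shutting down.

Produce at Q = 6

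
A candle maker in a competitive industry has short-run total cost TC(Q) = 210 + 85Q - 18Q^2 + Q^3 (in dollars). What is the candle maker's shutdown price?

$4 per unit

The firm shuts down when price falls below the minimum of average variable cost. AVC = VC/Q = 85 - 18Q + Q^2.
dAVC/dQ = -18 + 2Q = 0 gives Q = 9. min AVC = 85 - 18·9 + 9^2 = 4.
For P < $4 the firm produces nothing.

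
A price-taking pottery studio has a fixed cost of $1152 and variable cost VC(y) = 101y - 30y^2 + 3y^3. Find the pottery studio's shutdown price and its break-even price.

AVC = 101 - 30y + 3y^2; minimized at y = 5, giving min AVC = $26. That is the shutdown price.
ATC = 1152/y + 101 - 30y + 3y^2. Setting dATC/dy = −1152/y^2 − 30 + 6y = 0 gives y = 8 (since 6·8^3 − 30·8^2 = 1152).
min ATC = 1152/8 + 101 − 30·8 + 3·8^2 = $197. That is the break-even price.
For $26 ≤ P < $197 the firm produces at a loss; below $26 it shuts down.

Shutdown price = $26; break-even price = $197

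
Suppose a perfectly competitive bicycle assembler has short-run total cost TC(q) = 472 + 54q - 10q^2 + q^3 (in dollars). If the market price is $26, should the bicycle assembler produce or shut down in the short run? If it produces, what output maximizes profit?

Shut down

Variable cost is VC = 54q - 10q^2 + q^3, so AVC = VC/q = 54 - 10q + q^2 and MC = dTC/dq = 54 - 20q + 3q^2.
The AVC parabola has its vertex at q = 10/2 = 5, where AVC = 54 - 10·5 + 5^2 = $29.
P = $26 lies below min AVC = $29; no output level covers variable cost.
Shutting down limits the loss to fixed cost, $472.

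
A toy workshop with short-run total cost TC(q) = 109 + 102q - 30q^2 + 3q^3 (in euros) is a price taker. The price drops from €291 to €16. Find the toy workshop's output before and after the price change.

Output falls from 9 to 0 (the firm shuts down)

MC = 102 - 60q + 9q^2; the shutdown threshold is min AVC = €27 (at q = 5).
At P = €291 ≥ min AVC, set P = MC on the rising branch: q = 9.
At P = €16 < min AVC = €27, price no longer covers variable cost at any output, so the firm shuts down: q = 0.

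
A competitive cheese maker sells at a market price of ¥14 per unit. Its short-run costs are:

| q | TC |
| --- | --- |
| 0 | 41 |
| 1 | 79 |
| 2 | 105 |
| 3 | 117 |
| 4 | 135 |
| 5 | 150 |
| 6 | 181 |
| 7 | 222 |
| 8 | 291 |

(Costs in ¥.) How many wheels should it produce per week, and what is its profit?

q = 0 (shut down); profit = -¥41

Tabulate TR − TC: q=0: -41; q=1: -65; q=2: -77; q=3: -75; q=4: -79; q=5: -80; q=6: -97; q=7: -124; q=8: -179.
Profit is highest at q = 0. Equivalently, the lowest AVC in the table is 109/5 ≈ ¥21.80 at q = 5, and P = ¥14 falls below it — price never covers variable cost, so the firm shuts down and loses only its fixed cost.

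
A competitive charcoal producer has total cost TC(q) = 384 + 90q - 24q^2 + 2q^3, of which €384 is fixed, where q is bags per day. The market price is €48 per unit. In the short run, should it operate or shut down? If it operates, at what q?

Produce at q = 7

Strip out fixed cost: VC = 90q - 24q^2 + 2q^3. Then AVC = 90 - 24q + 2q^2 and MC = 90 - 48q + 6q^2.
AVC hits its minimum where MC = AVC, at q = 6, giving min AVC = 90 - 24·6 + 2·6^2 = €18.
P = €48 exceeds min AVC = €18, so the firm stays open.
P = MC gives 42 - 48q + 6q^2 = 0, with roots 1 and 7. Take the larger (rising MC): q* = 7.
Check: AVC at q = 7 is €20 ≤ P, so revenue covers variable cost.
Profit = P·q − TC = 48·7 − 524 = -€188, a loss, but smaller than the €384 fixed cost the firm would lose by shutting down.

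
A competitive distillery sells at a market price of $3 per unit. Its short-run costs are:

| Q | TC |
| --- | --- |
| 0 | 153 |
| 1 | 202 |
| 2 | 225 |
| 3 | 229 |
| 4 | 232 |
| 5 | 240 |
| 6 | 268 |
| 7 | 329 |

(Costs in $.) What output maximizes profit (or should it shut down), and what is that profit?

Tabulate TR − TC: Q=0: -153; Q=1: -199; Q=2: -219; Q=3: -220; Q=4: -220; Q=5: -225; Q=6: -250; Q=7: -308.
Profit is highest at Q = 0. Equivalently, the lowest AVC in the table is 87/5 ≈ $17.40 at Q = 5, and P = $3 falls below it — price never covers variable cost, so the firm shuts down and loses only its fixed cost.

Q = 0 (shut down); profit = -$153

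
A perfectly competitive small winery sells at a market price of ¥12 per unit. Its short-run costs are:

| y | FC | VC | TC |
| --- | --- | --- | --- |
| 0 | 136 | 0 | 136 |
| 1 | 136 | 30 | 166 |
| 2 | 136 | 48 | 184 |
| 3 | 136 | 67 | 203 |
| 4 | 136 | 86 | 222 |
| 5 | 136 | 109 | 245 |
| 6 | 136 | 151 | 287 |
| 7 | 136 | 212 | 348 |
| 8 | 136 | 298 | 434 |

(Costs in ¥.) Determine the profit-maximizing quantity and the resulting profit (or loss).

Compute π = P·y − TC at each output: y=0: -136; y=1: -154; y=2: -160; y=3: -167; y=4: -174; y=5: -185; y=6: -215; y=7: -264; y=8: -338.
Profit is highest at y = 0. Equivalently, the lowest AVC in the table is 86/4 ≈ ¥21.50 at y = 4, and P = ¥12 falls below it — price never covers variable cost, so the firm shuts down and loses only its fixed cost.

y = 0 (shut down); profit = -¥136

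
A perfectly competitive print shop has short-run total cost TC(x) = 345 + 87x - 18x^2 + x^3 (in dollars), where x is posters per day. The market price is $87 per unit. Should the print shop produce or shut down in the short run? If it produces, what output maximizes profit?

Produce at x = 12

Strip out fixed cost: VC = 87x - 18x^2 + x^3. Then AVC = 87 - 18x + x^2 and MC = 87 - 36x + 3x^2.
The AVC parabola has its vertex at x = 18/2 = 9, where AVC = 87 - 18·9 + 9^2 = $6.
P = $87 exceeds min AVC = $6, so the firm stays open.
Solving P = MC: -36x + 3x^2 = 0 ⇒ x = 0 or 12. On the upward-sloping branch, x* = 12.
Check: AVC at x = 12 is $15 ≤ P, so revenue covers variable cost.
Profit = P·x − TC = 87·12 − 525 = $519.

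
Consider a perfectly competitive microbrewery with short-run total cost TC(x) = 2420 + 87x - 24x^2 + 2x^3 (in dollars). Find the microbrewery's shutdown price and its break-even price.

Shutdown price = min AVC. AVC = 87 - 24x + 2x^2, with vertex at x = 6 and minimum $15.
ATC = 2420/x + 87 - 24x + 2x^2. Setting dATC/dx = −2420/x^2 − 24 + 4x = 0 gives x = 11 (since 4·11^3 − 24·11^2 = 2420).
min ATC = 2420/11 + 87 − 24·11 + 2·11^2 = $285. That is the break-even price.
Between these two prices the firm operates at a loss; above $285 it earns a profit.

Shutdown price = $15; break-even price = $285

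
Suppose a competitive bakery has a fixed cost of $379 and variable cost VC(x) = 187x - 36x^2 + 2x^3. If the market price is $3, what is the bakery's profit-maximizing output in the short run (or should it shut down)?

From TC, MC = TC'(x) = 187 - 72x + 6x^2 and AVC = VC/x = 187 - 36x + 2x^2.
The AVC parabola has its vertex at x = 36/4 = 9, where AVC = 187 - 36·9 + 2·9^2 = $25.
Since P = $3 < min AVC = $25, price fails to cover variable cost at any output.
Best response: produce nothing and absorb the $379 fixed cost.

Shut down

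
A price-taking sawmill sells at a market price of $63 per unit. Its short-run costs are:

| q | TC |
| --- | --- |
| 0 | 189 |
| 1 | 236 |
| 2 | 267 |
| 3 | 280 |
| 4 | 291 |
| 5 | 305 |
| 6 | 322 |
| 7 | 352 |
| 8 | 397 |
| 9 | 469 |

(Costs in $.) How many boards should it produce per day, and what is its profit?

Compute π = P·q − TC at each output: q=0: -189; q=1: -173; q=2: -141; q=3: -91; q=4: -39; q=5: 10; q=6: 56; q=7: 89; q=8: 107; q=9: 98.
Profit is maximized at q = 8. AVC there is 208/8 = $26 ≤ P, so producing beats shutting down (which would give -$189).

q = 8; profit = $107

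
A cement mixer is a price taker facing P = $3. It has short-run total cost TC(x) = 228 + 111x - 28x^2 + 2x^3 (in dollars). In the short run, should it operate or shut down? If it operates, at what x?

Strip out fixed cost: VC = 111x - 28x^2 + 2x^3. Then AVC = 111 - 28x + 2x^2 and MC = 111 - 56x + 6x^2.
The AVC parabola has its vertex at x = 28/4 = 7, where AVC = 111 - 28·7 + 2·7^2 = $13.
P = $3 lies below min AVC = $13; no output level covers variable cost.
Best response: produce nothing and absorb the $228 fixed cost.

Shut down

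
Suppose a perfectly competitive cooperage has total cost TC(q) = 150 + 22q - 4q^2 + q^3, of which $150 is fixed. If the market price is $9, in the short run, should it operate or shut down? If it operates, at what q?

Shut down

Strip out fixed cost: VC = 22q - 4q^2 + q^3. Then AVC = 22 - 4q + q^2 and MC = 22 - 8q + 3q^2.
AVC is minimized where dAVC/dq = -4 + 2q = 0, at q = 2; min AVC = 22 - 4·2 + 2^2 = $18.
With P < min AVC ($9 < $18), every unit sold adds to the loss.
Shutting down limits the loss to fixed cost, $150.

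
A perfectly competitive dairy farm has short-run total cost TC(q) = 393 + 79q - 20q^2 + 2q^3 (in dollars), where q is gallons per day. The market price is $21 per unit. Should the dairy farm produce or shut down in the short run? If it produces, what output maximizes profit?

Shut down

Variable cost is VC = 79q - 20q^2 + 2q^3, so AVC = VC/q = 79 - 20q + 2q^2 and MC = dTC/dq = 79 - 40q + 6q^2.
AVC is minimized where dAVC/dq = -20 + 4q = 0, at q = 5; min AVC = 79 - 20·5 + 2·5^2 = $29.
P = $21 lies below min AVC = $29; no output level covers variable cost.
Shutting down limits the loss to fixed cost, $393.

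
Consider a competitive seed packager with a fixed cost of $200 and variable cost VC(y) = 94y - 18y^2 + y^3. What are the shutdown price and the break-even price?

Shutdown price = min AVC. AVC = 94 - 18y + y^2, with vertex at y = 9 and minimum $13.
ATC = 200/y + 94 - 18y + y^2. Setting dATC/dy = −200/y^2 − 18 + 2y = 0 gives y = 10 (since 2·10^3 − 18·10^2 = 200).
min ATC = 200/10 + 94 − 18·10 + 10^2 = $34. That is the break-even price.
For $13 ≤ P < $34 the firm produces at a loss; below $13 it shuts down.

Shutdown price = $13; break-even price = $34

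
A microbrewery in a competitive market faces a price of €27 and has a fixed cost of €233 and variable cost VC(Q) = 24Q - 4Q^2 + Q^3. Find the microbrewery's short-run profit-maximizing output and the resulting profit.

AVC = 24 - 4Q + Q^2 has its minimum €20 at Q = 2; price €27 clears that bar, so the firm operates.
MC = 24 - 8Q + 3Q^2. Setting P = MC and taking the root on the rising branch gives Q* = 3.
TR = 27·3 = 81. TC = 233 + 63 = 296. Profit = 81 − 296 = -€215.
Shutting down would mean losing the fixed cost of €233, so operating at a loss of €215 is better by €18.

Profit = -€215 at Q = 3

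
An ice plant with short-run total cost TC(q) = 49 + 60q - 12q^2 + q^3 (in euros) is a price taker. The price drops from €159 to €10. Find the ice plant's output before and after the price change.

Output falls from 11 to 0 (the firm shuts down)

AVC = 60 - 12q + q^2, minimized at q = 6 where min AVC = €24. MC = 60 - 24q + 3q^2.
At P = €159 ≥ min AVC, set P = MC on the rising branch: q = 11.
At P = €10 < min AVC = €24, price no longer covers variable cost at any output, so the firm shuts down: q = 0.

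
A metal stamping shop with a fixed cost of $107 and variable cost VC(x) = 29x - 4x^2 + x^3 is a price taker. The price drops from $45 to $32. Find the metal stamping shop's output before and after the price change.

Output falls from 4 to 3

MC = 29 - 8x + 3x^2; the shutdown threshold is min AVC = $25 (at x = 2).
With P = $45 above the shutdown price, P = MC gives x = 4.
At P = $32 ≥ min AVC, set P = MC: x = 3. The firm stays open but cuts output.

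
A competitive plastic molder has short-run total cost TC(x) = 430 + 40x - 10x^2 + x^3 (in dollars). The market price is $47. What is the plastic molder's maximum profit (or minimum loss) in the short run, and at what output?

Profit = -$234 at x = 7

AVC = 40 - 10x + x^2 has its minimum $15 at x = 5; price $47 clears that bar, so the firm operates.
With MC = 40 - 20x + 3x^2, P = MC on the upward-sloping part at x* = 7.
TR = 47·7 = 329. TC = 430 + 133 = 563. Profit = 329 − 563 = -$234.
That loss of $234 beats the $430 the firm would lose by shutting down; producing recovers $196 of fixed cost.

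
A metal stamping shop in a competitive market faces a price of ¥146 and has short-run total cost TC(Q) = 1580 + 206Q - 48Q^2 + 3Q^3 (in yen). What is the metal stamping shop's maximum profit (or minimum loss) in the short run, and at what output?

AVC = 206 - 48Q + 3Q^2; min AVC = ¥14 at Q = 8. Since P = ¥146 ≥ min AVC, the firm produces.
With MC = 206 - 96Q + 9Q^2, P = MC on the upward-sloping part at Q* = 10.
TR = 146·10 = 1460. TC = 1580 + 260 = 1840. Profit = 1460 − 1840 = -¥380.
By producing, the firm covers all variable cost plus ¥1200 of fixed cost; shutting down would lose the full ¥1580.

Profit = -¥380 at Q = 10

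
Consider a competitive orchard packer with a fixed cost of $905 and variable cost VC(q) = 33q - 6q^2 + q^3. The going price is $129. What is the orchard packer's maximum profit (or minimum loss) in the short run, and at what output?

AVC = 33 - 6q + q^2 has its minimum $24 at q = 3; price $129 clears that bar, so the firm operates.
With MC = 33 - 12q + 3q^2, P = MC on the upward-sloping part at q* = 8.
TR = 129·8 = 1032. TC = 905 + 392 = 1297. Profit = 1032 − 1297 = -$265.
By producing, the firm covers all variable cost plus $640 of fixed cost; shutting down would lose the full $905.

Profit = -$265 at q = 8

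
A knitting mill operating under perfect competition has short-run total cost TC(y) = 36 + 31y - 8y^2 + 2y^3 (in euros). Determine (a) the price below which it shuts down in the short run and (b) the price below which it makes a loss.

AVC = 31 - 8y + 2y^2; minimized at y = 2, giving min AVC = €23. That is the shutdown price.
ATC = 36/y + 31 - 8y + 2y^2. Setting dATC/dy = −36/y^2 − 8 + 4y = 0 gives y = 3 (since 4·3^3 − 8·3^2 = 36).
min ATC = 36/3 + 31 − 8·3 + 2·3^2 = €37. That is the break-even price.
For €23 ≤ P < €37 the firm produces at a loss; below €23 it shuts down.

Shutdown price = €23; break-even price = €37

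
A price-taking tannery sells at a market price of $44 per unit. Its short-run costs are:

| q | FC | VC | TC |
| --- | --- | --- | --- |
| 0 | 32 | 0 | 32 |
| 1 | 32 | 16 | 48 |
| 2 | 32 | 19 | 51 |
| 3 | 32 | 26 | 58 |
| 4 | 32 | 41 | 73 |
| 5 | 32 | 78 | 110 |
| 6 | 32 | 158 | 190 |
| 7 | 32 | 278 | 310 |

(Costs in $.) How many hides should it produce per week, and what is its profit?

q = 5; profit = $110

Compute π = P·q − TC at each output: q=0: -32; q=1: -4; q=2: 37; q=3: 74; q=4: 103; q=5: 110; q=6: 74; q=7: -2.
Profit is maximized at q = 5. AVC there is 78/5 = $15.60 ≤ P, so producing beats shutting down (which would give -$32).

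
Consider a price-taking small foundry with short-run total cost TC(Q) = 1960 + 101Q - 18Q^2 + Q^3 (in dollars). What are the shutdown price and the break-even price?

Shutdown price = $20; break-even price = $185

Shutdown price = min AVC. AVC = 101 - 18Q + Q^2, with vertex at Q = 9 and minimum $20.
ATC = 1960/Q + 101 - 18Q + Q^2. Setting dATC/dQ = −1960/Q^2 − 18 + 2Q = 0 gives Q = 14 (since 2·14^3 − 18·14^2 = 1960).
min ATC = 1960/14 + 101 − 18·14 + 14^2 = $185. That is the break-even price.
Between these two prices the firm operates at a loss; above $185 it earns a profit.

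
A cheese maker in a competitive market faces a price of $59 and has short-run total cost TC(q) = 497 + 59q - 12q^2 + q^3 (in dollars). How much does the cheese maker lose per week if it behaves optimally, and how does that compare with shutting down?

Profit = -$241 at q = 8

AVC = 59 - 12q + q^2; min AVC = $23 at q = 6. Since P = $59 ≥ min AVC, the firm produces.
With MC = 59 - 24q + 3q^2, P = MC on the upward-sloping part at q* = 8.
TR = 59·8 = 472. TC = 497 + 216 = 713. Profit = 472 − 713 = -$241.
Shutting down would mean losing the fixed cost of $497, so operating at a loss of $241 is better by $256.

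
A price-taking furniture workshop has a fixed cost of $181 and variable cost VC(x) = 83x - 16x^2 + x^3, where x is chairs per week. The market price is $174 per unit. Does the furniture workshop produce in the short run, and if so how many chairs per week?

Strip out fixed cost: VC = 83x - 16x^2 + x^3. Then AVC = 83 - 16x + x^2 and MC = 83 - 32x + 3x^2.
AVC hits its minimum where MC = AVC, at x = 8, giving min AVC = 83 - 16·8 + 8^2 = $19.
Because $174 ≥ $19, revenue can cover variable cost; the firm operates.
Set P = MC: 174 = 83 - 32x + 3x^2 → -91 - 32x + 3x^2 = 0. The roots are x = -7/3 and x = 13; the profit-maximizing output is on the rising part of MC, so x* = 13.
Check: AVC at x = 13 is $44 ≤ P, so revenue covers variable cost.
Profit = P·x − TC = 174·13 − 753 = $1509.

Produce at x = 13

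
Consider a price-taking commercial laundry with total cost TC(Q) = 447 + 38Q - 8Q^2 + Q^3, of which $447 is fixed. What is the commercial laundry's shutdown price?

Short-run supply begins at min AVC. From VC = 38Q - 8Q^2 + Q^3, AVC = 38 - 8Q + Q^2.
At the minimum of AVC, MC = AVC. MC = 38 - 16Q + 3Q^2; setting MC = AVC gives 2Q^2 - 8Q = 0, so Q = 4. min AVC = 22.
So the shutdown price is $22.

$22 per unit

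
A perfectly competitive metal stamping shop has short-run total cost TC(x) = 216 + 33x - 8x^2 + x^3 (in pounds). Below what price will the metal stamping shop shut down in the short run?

£17 per unit

The shutdown price is the minimum of AVC. VC = 33x - 8x^2 + x^3, so AVC = 33 - 8x + x^2.
At the minimum of AVC, MC = AVC. MC = 33 - 16x + 3x^2; setting MC = AVC gives 2x^2 - 8x = 0, so x = 4. min AVC = 17.
The firm shuts down for any P below £17.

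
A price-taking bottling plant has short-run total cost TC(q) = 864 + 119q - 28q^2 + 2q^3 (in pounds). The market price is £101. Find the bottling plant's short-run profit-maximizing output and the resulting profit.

AVC = 119 - 28q + 2q^2; min AVC = £21 at q = 7. Since P = £101 ≥ min AVC, the firm produces.
With MC = 119 - 56q + 6q^2, P = MC on the upward-sloping part at q* = 9.
TR = 101·9 = 909. TC = 864 + 261 = 1125. Profit = 909 − 1125 = -£216.
By producing, the firm covers all variable cost plus £648 of fixed cost; shutting down would lose the full £864.

Profit = -£216 at q = 9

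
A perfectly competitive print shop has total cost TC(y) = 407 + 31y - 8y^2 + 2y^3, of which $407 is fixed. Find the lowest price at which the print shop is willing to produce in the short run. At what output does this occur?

$23 per unit, at y = 2

Short-run supply begins at min AVC. From VC = 31y - 8y^2 + 2y^3, AVC = 31 - 8y + 2y^2.
dAVC/dy = -8 + 4y = 0 gives y = 2. min AVC = 31 - 8·2 + 2·2^2 = 23.
For P < $23 the firm produces nothing.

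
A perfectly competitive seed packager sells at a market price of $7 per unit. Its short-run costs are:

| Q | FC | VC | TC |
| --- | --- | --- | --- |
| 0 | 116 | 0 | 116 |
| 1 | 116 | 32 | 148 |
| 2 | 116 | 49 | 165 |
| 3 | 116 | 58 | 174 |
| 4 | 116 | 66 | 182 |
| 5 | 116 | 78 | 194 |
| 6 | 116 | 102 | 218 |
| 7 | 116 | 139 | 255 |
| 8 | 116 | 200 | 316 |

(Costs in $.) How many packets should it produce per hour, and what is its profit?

Compute π = P·Q − TC at each output: Q=0: -116; Q=1: -141; Q=2: -151; Q=3: -153; Q=4: -154; Q=5: -159; Q=6: -176; Q=7: -206; Q=8: -260.
Profit is highest at Q = 0. Equivalently, the lowest AVC in the table is 78/5 ≈ $15.60 at Q = 5, and P = $7 falls below it — price never covers variable cost, so the firm shuts down and loses only its fixed cost.

Q = 0 (shut down); profit = -$116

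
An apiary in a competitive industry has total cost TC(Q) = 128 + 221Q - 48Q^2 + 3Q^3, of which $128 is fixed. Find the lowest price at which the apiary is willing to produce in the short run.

The shutdown price is the minimum of AVC. VC = 221Q - 48Q^2 + 3Q^3, so AVC = 221 - 48Q + 3Q^2.
At the minimum of AVC, MC = AVC. MC = 221 - 96Q + 9Q^2; setting MC = AVC gives 6Q^2 - 48Q = 0, so Q = 8. min AVC = 29.
For P < $29 the firm produces nothing.

$29 per unit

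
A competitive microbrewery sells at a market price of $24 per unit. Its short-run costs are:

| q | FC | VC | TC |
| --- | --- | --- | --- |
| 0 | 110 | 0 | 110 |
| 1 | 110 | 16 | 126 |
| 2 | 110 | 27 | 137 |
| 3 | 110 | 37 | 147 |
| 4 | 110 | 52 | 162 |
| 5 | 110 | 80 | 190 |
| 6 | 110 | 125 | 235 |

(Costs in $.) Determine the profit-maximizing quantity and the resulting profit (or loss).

q = 4; profit = -$66

Tabulate TR − TC: q=0: -110; q=1: -102; q=2: -89; q=3: -75; q=4: -66; q=5: -70; q=6: -91.
Profit is maximized at q = 4. AVC there is 52/4 = $13 ≤ P, so producing beats shutting down (which would give -$110).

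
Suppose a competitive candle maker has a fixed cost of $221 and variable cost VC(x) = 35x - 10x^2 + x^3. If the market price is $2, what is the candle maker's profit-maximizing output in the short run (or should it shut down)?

Strip out fixed cost: VC = 35x - 10x^2 + x^3. Then AVC = 35 - 10x + x^2 and MC = 35 - 20x + 3x^2.
AVC hits its minimum where MC = AVC, at x = 5, giving min AVC = 35 - 10·5 + 5^2 = $10.
With P < min AVC ($2 < $10), every unit sold adds to the loss.
The firm minimizes its loss by shutting down and losing only its fixed cost of $221.

Shut down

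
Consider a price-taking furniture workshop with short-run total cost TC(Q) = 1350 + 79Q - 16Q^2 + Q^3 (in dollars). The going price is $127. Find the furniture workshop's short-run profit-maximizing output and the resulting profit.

Profit = -$198 at Q = 12

AVC = 79 - 16Q + Q^2 has its minimum $15 at Q = 8; price $127 clears that bar, so the firm operates.
With MC = 79 - 32Q + 3Q^2, P = MC on the upward-sloping part at Q* = 12.
TR = 127·12 = 1524. TC = 1350 + 372 = 1722. Profit = 1524 − 1722 = -$198.
By producing, the firm covers all variable cost plus $1152 of fixed cost; shutting down would lose the full $1350.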